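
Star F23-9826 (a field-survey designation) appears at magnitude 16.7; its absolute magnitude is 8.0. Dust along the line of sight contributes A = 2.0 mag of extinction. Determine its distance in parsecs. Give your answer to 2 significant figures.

d ≈ 220 pc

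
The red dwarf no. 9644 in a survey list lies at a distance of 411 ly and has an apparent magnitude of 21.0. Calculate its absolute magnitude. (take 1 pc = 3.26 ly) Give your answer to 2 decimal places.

M ≈ 15.50

d = 411 ly / 3.26 = 126.1 pc
5 log₁₀(d/10 pc) = 5 log₁₀(126.1) − 5 = 5.503
M = m − 5 log₁₀(d/10) = 21.0 − 5.503 = 15.497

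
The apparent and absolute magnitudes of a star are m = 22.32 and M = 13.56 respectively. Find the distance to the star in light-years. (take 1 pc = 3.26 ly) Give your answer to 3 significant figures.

d ≈ 1840 ly

μ = m − M = 8.760
m − M = 5 log₁₀ d − 5
log₁₀ d = (m − M)/5 + 1 = 2.7520
d = 10^2.7520 = 564.9 pc
= 1842 ly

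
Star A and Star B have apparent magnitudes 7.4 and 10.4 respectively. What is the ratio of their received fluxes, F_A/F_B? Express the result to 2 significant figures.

F_A/F_B ≈ 16

Magnitude difference = -3.0
Flux ratio = 10^(−0.4 Δm) = 10^(−0.4 × -3.0) = 10^1.200 = 15.85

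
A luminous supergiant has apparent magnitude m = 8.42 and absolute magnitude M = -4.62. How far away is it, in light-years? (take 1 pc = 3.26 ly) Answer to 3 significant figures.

Distance modulus: m − M = 8.42 − (-4.62) = 13.040
m − M = 5 log₁₀ d − 5
log₁₀ d = (m − M)/5 + 1 = 3.6080
d = 10^3.6080 = 4055 pc
= 13220 ly

d ≈ 13200 ly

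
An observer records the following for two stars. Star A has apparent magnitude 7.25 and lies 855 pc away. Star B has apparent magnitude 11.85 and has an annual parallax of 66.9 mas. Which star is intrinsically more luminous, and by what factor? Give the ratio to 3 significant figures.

Star A: M = m − 5 log₁₀ d + 5 = 7.25 − 5·2.9320 + 5 = -2.410
Star B: p = 66.9 mas = 0.0669″ → d = 1/p = 14.95 pc
Star B: M = m − 5 log₁₀ d + 5 = 11.85 − 5·1.1746 + 5 = 10.977
ΔM = M_A − M_B = -2.410 − (10.977) = -13.387; smaller M is more luminous → Star A.
L ratio = 10^(0.4 |ΔM|) = 10^5.355 = 226400

Star A is more luminous, by a factor of 226000.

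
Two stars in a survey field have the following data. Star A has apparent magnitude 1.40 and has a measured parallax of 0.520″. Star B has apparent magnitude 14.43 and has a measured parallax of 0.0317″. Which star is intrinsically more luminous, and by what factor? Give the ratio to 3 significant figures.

Star A: d = 1/p = 1/0.520″ = 1.923 pc
Star A: M = m − 5 log₁₀ d + 5 = 1.40 − 5·0.2840 + 5 = 4.980
Star B: d = 1/p = 1/0.0317″ = 31.55 pc
Star B: M = m − 5 log₁₀ d + 5 = 14.43 − 5·1.4989 + 5 = 11.935
ΔM = M_A − M_B = 4.980 − (11.935) = -6.955; smaller M is more luminous → Star A.
L ratio = 10^(0.4 |ΔM|) = 10^2.782 = 605.5

Star A is more luminous, by a factor of 605.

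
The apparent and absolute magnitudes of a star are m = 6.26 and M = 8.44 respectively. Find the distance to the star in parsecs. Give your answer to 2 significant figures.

Distance modulus: m − M = 6.26 − (8.44) = -2.180
m − M = 5 log₁₀ d − 5
log₁₀ d = (m − M)/5 + 1 = 0.5640
d = 10^0.5640 = 3.664 pc

d ≈ 3.7 pc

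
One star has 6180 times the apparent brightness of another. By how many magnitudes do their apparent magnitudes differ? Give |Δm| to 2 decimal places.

Pogson: Δm = −2.5 log₁₀(ratio) = −2.5 log₁₀(6180) = −2.5 × 3.7910 = -9.477

|Δm| ≈ 9.48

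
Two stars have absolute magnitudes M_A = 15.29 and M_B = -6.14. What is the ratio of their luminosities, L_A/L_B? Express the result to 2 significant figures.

L_A/L_B ≈ 2.7×10^-9

ΔM = M_A − M_B = 21.43
L_A/L_B = 10^(−0.4 ΔM) = 10^-8.572 = 2.679×10^-9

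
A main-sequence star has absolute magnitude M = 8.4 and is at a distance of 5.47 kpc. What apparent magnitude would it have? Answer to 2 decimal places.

d = 5.47 kpc = 5470 pc
m = M + 5 log₁₀ d − 5 = 8.4 + 5·3.7380 − 5 = 22.090

m ≈ 22.09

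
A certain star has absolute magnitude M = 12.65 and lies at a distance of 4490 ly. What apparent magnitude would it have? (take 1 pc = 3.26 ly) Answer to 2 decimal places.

d = 4490 ly / 3.26 = 1377 pc
m = M + 5 log₁₀ d − 5 = 12.65 + 5·3.1390 − 5 = 23.345

m ≈ 23.35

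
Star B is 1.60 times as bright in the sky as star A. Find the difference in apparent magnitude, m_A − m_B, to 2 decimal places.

m_A − m_B ≈ 0.51

Pogson: Δm = −2.5 log₁₀(ratio) = −2.5 log₁₀(1.60) = −2.5 × 0.2041 = -0.510
Star B is brighter so has the smaller magnitude: m_A − m_B is positive.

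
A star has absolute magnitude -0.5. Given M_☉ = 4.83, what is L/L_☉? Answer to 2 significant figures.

L/L_☉ ≈ 140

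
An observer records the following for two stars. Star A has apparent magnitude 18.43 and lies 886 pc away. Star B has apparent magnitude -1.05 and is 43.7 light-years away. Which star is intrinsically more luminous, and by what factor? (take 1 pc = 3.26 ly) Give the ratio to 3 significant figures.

Star A: M = m − 5 log₁₀ d + 5 = 18.43 − 5·2.9474 + 5 = 8.693
Star B: d = 43.7 ly / 3.26 = 13.40 pc
Star B: M = m − 5 log₁₀ d + 5 = -1.05 − 5·1.1273 + 5 = -1.686
ΔM = M_A − M_B = 8.693 − (-1.686) = 10.379; smaller M is more luminous → Star B.
L ratio = 10^(0.4 |ΔM|) = 10^4.152 = 14180

Star B is more luminous, by a factor of 14200.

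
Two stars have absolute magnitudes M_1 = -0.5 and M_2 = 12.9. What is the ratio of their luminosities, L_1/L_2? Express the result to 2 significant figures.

L_1/L_2 ≈ 230000

ΔM = M_1 − M_2 = -13.4
L_1/L_2 = 10^(−0.4 ΔM) = 10^5.360 = 229100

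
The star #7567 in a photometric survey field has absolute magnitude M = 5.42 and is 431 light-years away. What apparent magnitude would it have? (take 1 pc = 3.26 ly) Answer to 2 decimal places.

d = 431 ly / 3.26 = 132.2 pc
m = M + 5 log₁₀ d − 5 = 5.42 + 5·2.1213 − 5 = 11.026

m ≈ 11.03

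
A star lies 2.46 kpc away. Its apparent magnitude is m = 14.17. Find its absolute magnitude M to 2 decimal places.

M ≈ 2.22

d = 2.46 kpc = 2460 pc
5 log₁₀(d/10 pc) = 5 log₁₀(2460) − 5 = 11.955
M = m − 5 log₁₀(d/10) = 14.17 − 11.955 = 2.215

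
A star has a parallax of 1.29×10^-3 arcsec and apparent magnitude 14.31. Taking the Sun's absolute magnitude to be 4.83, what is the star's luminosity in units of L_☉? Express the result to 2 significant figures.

d = 1/p = 1/1.29×10^-3″ = 775.2 pc
M = m − 5 log₁₀ d + 5 = 14.31 − 5·2.8894 + 5 = 4.863
M − M_☉ = 4.863 − 4.83 = 0.033
L/L_☉ = 10^(−0.4 × 0.033) = 0.9701

L/L_☉ ≈ 0.97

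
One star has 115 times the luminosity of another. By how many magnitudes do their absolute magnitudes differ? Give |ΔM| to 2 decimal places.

Pogson: ΔM = −2.5 log₁₀(ratio) = −2.5 log₁₀(115) = −2.5 × 2.0607 = -5.152

|ΔM| ≈ 5.15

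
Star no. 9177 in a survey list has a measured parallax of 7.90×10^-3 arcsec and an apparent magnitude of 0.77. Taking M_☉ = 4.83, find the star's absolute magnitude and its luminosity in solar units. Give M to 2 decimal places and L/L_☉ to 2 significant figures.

M ≈ -4.74; L/L_☉ ≈ 6700

d = 1/p = 1/7.90×10^-3″ = 126.6 pc
M = m − 5 log₁₀ d + 5 = 0.77 − 5·2.1024 + 5 = -4.742
M − M_☉ = -4.742 − 4.83 = -9.572
L/L_☉ = 10^(−0.4 × -9.572) = 6741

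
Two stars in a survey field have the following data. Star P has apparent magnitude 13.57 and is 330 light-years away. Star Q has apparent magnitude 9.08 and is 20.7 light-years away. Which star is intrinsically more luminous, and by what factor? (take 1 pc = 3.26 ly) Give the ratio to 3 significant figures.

Star P: d = 330 ly / 3.26 = 101.2 pc
Star P: M = m − 5 log₁₀ d + 5 = 13.57 − 5·2.0053 + 5 = 8.544
Star Q: d = 20.7 ly / 3.26 = 6.350 pc
Star Q: M = m − 5 log₁₀ d + 5 = 9.08 − 5·0.8028 + 5 = 10.066
ΔM = M_P − M_Q = 8.544 − (10.066) = -1.523; smaller M is more luminous → Star P.
L ratio = 10^(0.4 |ΔM|) = 10^0.609 = 4.065

Star P is more luminous, by a factor of 4.07.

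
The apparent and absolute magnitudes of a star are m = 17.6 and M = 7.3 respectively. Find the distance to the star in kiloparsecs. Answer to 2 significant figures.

d ≈ 1.1 kpc

Distance modulus: m − M = 17.6 − (7.3) = 10.300
m − M = 5 log₁₀ d − 5
log₁₀ d = (m − M)/5 + 1 = 3.0600
d = 10^3.0600 = 1148 pc
= 1.148 kpc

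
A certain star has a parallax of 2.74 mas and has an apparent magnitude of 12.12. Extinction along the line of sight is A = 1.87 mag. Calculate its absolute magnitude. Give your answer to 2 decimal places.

p = 2.74 mas = 2.74×10^-3″ → d = 1/p = 365.0 pc
5 log₁₀(d/10 pc) = 5 log₁₀(365.0) − 5 = 7.811
M = m − 5 log₁₀(d/10) − A = 12.12 − 7.811 − 1.87 = 2.439

M ≈ 2.44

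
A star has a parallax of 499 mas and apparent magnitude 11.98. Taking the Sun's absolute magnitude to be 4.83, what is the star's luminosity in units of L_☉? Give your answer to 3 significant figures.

L/L_☉ ≈ 5.54×10^-5

d = 1/p = 1000/499 mas = 2.004 pc
M = m − 5 log₁₀ d + 5 = 11.98 − 5·0.3019 + 5 = 15.471
M − M_☉ = 15.471 − 4.83 = 10.641
L/L_☉ = 10^(−0.4 × 10.641) = 5.544×10^-5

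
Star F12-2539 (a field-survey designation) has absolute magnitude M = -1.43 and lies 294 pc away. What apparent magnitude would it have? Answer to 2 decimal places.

m = M + 5 log₁₀ d − 5 = -1.43 + 5·2.4683 − 5 = 5.912

m ≈ 5.91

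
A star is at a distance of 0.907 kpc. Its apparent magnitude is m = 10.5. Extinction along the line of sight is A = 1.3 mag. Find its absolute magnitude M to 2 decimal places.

M ≈ -0.59

d = 0.907 kpc = 907.0 pc
5 log₁₀(d/10 pc) = 5 log₁₀(907.0) − 5 = 9.788
M = m − 5 log₁₀(d/10) − A = 10.5 − 9.788 − 1.3 = -0.588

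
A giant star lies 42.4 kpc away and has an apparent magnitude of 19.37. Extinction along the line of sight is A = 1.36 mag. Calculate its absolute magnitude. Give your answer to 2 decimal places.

d = 42.4 kpc = 42400 pc
5 log₁₀(d/10 pc) = 5 log₁₀(42400) − 5 = 18.137
M = m − 5 log₁₀(d/10) − A = 19.37 − 18.137 − 1.36 = -0.127

M ≈ -0.13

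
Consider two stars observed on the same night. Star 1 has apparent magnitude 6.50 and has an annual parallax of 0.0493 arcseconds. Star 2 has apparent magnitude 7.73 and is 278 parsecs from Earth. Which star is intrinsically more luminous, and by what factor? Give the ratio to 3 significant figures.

Star 1: d = 1/p = 1/0.0493″ = 20.28 pc
Star 1: M = m − 5 log₁₀ d + 5 = 6.50 − 5·1.3072 + 5 = 4.964
Star 2: M = m − 5 log₁₀ d + 5 = 7.73 − 5·2.4440 + 5 = 0.510
ΔM = M_1 − M_2 = 4.964 − (0.510) = 4.454; smaller M is more luminous → Star 2.
L ratio = 10^(0.4 |ΔM|) = 10^1.782 = 60.50

Star 2 is more luminous, by a factor of 60.5.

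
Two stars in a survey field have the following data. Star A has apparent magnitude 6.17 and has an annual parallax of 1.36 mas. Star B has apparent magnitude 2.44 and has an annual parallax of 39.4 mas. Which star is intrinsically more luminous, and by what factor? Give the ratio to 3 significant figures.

Star A is more luminous, by a factor of 27.0.

Star A: p = 1.36 mas = 1.36×10^-3″ → d = 1/p = 735.3 pc
Star A: M = m − 5 log₁₀ d + 5 = 6.17 − 5·2.8665 + 5 = -3.162
Star B: p = 39.4 mas = 0.0394″ → d = 1/p = 25.38 pc
Star B: M = m − 5 log₁₀ d + 5 = 2.44 − 5·1.4045 + 5 = 0.417
ΔM = M_A − M_B = -3.162 − (0.417) = -3.580; smaller M is more luminous → Star A.
L ratio = 10^(0.4 |ΔM|) = 10^1.432 = 27.03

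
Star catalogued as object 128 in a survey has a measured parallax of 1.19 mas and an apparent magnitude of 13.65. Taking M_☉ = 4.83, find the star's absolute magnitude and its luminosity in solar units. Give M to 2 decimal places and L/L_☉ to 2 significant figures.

d = 1/p = 1000/1.19 mas = 840.3 pc
M = m − 5 log₁₀ d + 5 = 13.65 − 5·2.9245 + 5 = 4.028
M − M_☉ = 4.028 − 4.83 = -0.802
L/L_☉ = 10^(−0.4 × -0.802) = 2.094

M ≈ 4.03; L/L_☉ ≈ 2.1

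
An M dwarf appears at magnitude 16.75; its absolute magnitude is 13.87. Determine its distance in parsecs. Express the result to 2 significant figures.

Distance modulus: m − M = 16.75 − (13.87) = 2.880
m − M = 5 log₁₀ d − 5
log₁₀ d = (m − M)/5 + 1 = 1.5760
d = 10^1.5760 = 37.67 pc

d ≈ 38 pc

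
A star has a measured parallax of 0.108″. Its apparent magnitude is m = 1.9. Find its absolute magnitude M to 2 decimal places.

d = 1/p = 1/0.108″ = 9.259 pc
5 log₁₀(d/10 pc) = 5 log₁₀(9.259) − 5 = -0.167
M = m − 5 log₁₀(d/10) = 1.9 + 0.167 = 2.067

M ≈ 2.07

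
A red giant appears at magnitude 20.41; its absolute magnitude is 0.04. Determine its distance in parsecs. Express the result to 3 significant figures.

d ≈ 119000 pc

Distance modulus: m − M = 20.41 − (0.04) = 20.370
m − M = 5 log₁₀ d − 5
log₁₀ d = (m − M)/5 + 1 = 5.0740
d = 10^5.0740 = 118600 pc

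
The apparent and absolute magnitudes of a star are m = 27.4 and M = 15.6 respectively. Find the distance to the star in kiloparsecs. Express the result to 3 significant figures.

d ≈ 2.29 kpc

Distance modulus: m − M = 27.4 − (15.6) = 11.800
m − M = 5 log₁₀ d − 5
log₁₀ d = (m − M)/5 + 1 = 3.3600
d = 10^3.3600 = 2291 pc
= 2.291 kpc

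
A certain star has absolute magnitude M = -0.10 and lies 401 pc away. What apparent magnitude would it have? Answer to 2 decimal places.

m = M + 5 log₁₀ d − 5 = -0.10 + 5·2.6031 − 5 = 7.916

m ≈ 7.92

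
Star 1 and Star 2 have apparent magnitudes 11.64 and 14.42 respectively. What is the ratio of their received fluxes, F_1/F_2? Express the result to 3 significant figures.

Δm = 11.64 − (14.42) = -2.78
Flux ratio = 10^(−0.4 Δm) = 10^(−0.4 × -2.78) = 10^1.112 = 12.94

F_1/F_2 ≈ 12.9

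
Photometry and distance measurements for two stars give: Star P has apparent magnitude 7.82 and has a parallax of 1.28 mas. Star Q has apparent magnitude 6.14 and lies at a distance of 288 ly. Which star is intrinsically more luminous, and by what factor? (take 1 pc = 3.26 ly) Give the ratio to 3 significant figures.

Star P is more luminous, by a factor of 16.6.

Star P: p = 1.28 mas = 1.28×10^-3″ → d = 1/p = 781.2 pc
Star P: M = m − 5 log₁₀ d + 5 = 7.82 − 5·2.8928 + 5 = -1.644
Star Q: d = 288 ly / 3.26 = 88.34 pc
Star Q: M = m − 5 log₁₀ d + 5 = 6.14 − 5·1.9462 + 5 = 1.409
ΔM = M_P − M_Q = -1.644 − (1.409) = -3.053; smaller M is more luminous → Star P.
L ratio = 10^(0.4 |ΔM|) = 10^1.221 = 16.64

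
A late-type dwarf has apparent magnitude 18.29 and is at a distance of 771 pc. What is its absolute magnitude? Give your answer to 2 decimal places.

M ≈ 8.85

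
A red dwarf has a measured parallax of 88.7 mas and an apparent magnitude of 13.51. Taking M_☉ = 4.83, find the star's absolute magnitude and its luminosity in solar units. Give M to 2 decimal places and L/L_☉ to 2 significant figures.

M ≈ 13.25; L/L_☉ ≈ 4.3×10^-4

d = 1/p = 1000/88.7 mas = 11.27 pc
M = m − 5 log₁₀ d + 5 = 13.51 − 5·1.0521 + 5 = 13.250
M − M_☉ = 13.250 − 4.83 = 8.420
L/L_☉ = 10^(−0.4 × 8.420) = 4.287×10^-4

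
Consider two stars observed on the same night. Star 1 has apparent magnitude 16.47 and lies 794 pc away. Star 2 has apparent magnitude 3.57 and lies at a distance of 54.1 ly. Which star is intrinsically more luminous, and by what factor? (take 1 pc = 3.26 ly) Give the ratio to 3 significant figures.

Star 2 is more luminous, by a factor of 63.1.

Star 1: M = m − 5 log₁₀ d + 5 = 16.47 − 5·2.8998 + 5 = 6.971
Star 2: d = 54.1 ly / 3.26 = 16.60 pc
Star 2: M = m − 5 log₁₀ d + 5 = 3.57 − 5·1.2200 + 5 = 2.470
ΔM = M_1 − M_2 = 6.971 − (2.470) = 4.501; smaller M is more luminous → Star 2.
L ratio = 10^(0.4 |ΔM|) = 10^1.800 = 63.14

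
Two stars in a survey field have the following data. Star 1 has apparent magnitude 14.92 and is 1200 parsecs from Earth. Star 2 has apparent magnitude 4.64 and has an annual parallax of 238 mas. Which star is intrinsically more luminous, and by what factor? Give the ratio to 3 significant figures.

Star 1 is more luminous, by a factor of 6.30.

Star 1: M = m − 5 log₁₀ d + 5 = 14.92 − 5·3.0792 + 5 = 4.524
Star 2: p = 238 mas = 0.238″ → d = 1/p = 4.202 pc
Star 2: M = m − 5 log₁₀ d + 5 = 4.64 − 5·0.6234 + 5 = 6.523
ΔM = M_1 − M_2 = 4.524 − (6.523) = -1.999; smaller M is more luminous → Star 1.
L ratio = 10^(0.4 |ΔM|) = 10^0.800 = 6.303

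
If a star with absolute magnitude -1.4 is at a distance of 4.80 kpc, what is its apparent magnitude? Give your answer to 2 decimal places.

m ≈ 12.01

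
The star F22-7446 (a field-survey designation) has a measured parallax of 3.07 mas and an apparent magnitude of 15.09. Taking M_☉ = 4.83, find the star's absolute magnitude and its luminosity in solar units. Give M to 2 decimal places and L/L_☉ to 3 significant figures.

d = 1/p = 1000/3.07 mas = 325.7 pc
M = m − 5 log₁₀ d + 5 = 15.09 − 5·2.5129 + 5 = 7.526
M − M_☉ = 7.526 − 4.83 = 2.696
L/L_☉ = 10^(−0.4 × 2.696) = 0.08351

M ≈ 7.53; L/L_☉ ≈ 0.0835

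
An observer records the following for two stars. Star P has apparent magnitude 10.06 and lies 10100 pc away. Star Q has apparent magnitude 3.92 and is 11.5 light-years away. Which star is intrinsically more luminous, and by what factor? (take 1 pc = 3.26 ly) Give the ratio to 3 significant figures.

Star P: M = m − 5 log₁₀ d + 5 = 10.06 − 5·4.0043 + 5 = -4.962
Star Q: d = 11.5 ly / 3.26 = 3.528 pc
Star Q: M = m − 5 log₁₀ d + 5 = 3.92 − 5·0.5475 + 5 = 6.183
ΔM = M_P − M_Q = -4.962 − (6.183) = -11.144; smaller M is more luminous → Star P.
L ratio = 10^(0.4 |ΔM|) = 10^4.458 = 28690

Star P is more luminous, by a factor of 28700.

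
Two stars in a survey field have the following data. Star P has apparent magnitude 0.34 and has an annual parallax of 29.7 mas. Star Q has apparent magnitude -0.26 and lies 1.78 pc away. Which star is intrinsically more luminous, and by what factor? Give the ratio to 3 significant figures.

Star P: p = 29.7 mas = 0.0297″ → d = 1/p = 33.67 pc
Star P: M = m − 5 log₁₀ d + 5 = 0.34 − 5·1.5272 + 5 = -2.296
Star Q: M = m − 5 log₁₀ d + 5 = -0.26 − 5·0.2504 + 5 = 3.488
ΔM = M_P − M_Q = -2.296 − (3.488) = -5.784; smaller M is more luminous → Star P.
L ratio = 10^(0.4 |ΔM|) = 10^2.314 = 205.9

Star P is more luminous, by a factor of 206.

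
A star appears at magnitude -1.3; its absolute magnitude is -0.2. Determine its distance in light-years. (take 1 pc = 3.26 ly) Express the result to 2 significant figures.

d ≈ 20 ly

μ = m − M = -1.100
m − M = 5 log₁₀ d − 5
log₁₀ d = (m − M)/5 + 1 = 0.7800
d = 10^0.7800 = 6.026 pc
= 19.64 ly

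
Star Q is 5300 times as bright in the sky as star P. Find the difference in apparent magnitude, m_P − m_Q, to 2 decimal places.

Pogson: Δm = −2.5 log₁₀(ratio) = −2.5 log₁₀(5300) = −2.5 × 3.7243 = -9.311
Star Q is brighter so has the smaller magnitude: m_P − m_Q is positive.

m_P − m_Q ≈ 9.31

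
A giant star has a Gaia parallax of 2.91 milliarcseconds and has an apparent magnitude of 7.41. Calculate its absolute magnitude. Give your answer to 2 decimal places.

M ≈ -0.27

p = 2.91 mas = 2.91×10^-3″ → d = 1/p = 343.6 pc
5 log₁₀(d/10 pc) = 5 log₁₀(343.6) − 5 = 7.681
M = m − 5 log₁₀(d/10) = 7.41 − 7.681 = -0.271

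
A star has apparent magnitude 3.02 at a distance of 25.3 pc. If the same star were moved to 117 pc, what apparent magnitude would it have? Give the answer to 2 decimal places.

Flux ∝ 1/d², so Δm = 5 log₁₀(d₂/d₁) = 5 log₁₀(117/25.3) = 3.325
m₂ = m₁ + Δm = 3.02 + (3.325) = 6.345

m ≈ 6.35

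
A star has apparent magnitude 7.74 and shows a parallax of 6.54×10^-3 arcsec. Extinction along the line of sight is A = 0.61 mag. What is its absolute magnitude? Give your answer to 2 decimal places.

M ≈ 1.21

d = 1/p = 1/6.54×10^-3″ = 152.9 pc
5 log₁₀(d/10 pc) = 5 log₁₀(152.9) − 5 = 5.922
M = m − 5 log₁₀(d/10) − A = 7.74 − 5.922 − 0.61 = 1.208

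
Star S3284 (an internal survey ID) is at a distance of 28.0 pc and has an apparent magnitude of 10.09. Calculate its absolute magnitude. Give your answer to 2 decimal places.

M ≈ 7.85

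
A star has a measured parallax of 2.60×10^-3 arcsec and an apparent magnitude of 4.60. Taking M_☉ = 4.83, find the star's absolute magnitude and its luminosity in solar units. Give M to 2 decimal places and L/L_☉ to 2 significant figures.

M ≈ -3.33; L/L_☉ ≈ 1800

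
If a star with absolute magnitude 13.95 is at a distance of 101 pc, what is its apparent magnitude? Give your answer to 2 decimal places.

m ≈ 18.97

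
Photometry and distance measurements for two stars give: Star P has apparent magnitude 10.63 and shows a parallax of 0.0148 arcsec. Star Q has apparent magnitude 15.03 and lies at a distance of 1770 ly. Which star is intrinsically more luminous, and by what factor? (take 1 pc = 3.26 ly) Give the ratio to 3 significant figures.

Star Q is more luminous, by a factor of 1.12.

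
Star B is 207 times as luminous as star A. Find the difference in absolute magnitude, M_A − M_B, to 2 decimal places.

Pogson: ΔM = −2.5 log₁₀(ratio) = −2.5 log₁₀(207) = −2.5 × 2.3160 = -5.790
Star B is brighter so has the smaller magnitude: M_A − M_B is positive.

M_A − M_B ≈ 5.79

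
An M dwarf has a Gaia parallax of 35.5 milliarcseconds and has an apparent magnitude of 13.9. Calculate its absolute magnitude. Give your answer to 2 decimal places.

p = 35.5 mas = 0.0355″ → d = 1/p = 28.17 pc
5 log₁₀(d/10 pc) = 5 log₁₀(28.17) − 5 = 2.249
M = m − 5 log₁₀(d/10) = 13.9 − 2.249 = 11.651

M ≈ 11.65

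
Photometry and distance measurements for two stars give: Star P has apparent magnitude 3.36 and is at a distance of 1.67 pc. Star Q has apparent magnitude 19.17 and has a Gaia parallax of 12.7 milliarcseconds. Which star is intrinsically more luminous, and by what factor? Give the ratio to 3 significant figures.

Star P: M = m − 5 log₁₀ d + 5 = 3.36 − 5·0.2227 + 5 = 7.246
Star Q: p = 12.7 mas = 0.0127″ → d = 1/p = 78.74 pc
Star Q: M = m − 5 log₁₀ d + 5 = 19.17 − 5·1.8962 + 5 = 14.689
ΔM = M_P − M_Q = 7.246 − (14.689) = -7.443; smaller M is more luminous → Star P.
L ratio = 10^(0.4 |ΔM|) = 10^2.977 = 948.5

Star P is more luminous, by a factor of 949.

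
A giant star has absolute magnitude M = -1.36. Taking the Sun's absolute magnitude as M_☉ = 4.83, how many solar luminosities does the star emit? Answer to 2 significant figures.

M − M_☉ = -1.36 − 4.83 = -6.190
L/L_☉ = 10^(−0.4 (M − M_☉)) = 10^2.476 = 299.2

L/L_☉ ≈ 300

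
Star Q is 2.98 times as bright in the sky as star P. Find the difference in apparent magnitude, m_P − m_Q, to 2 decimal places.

m_P − m_Q ≈ 1.19

Pogson: Δm = −2.5 log₁₀(ratio) = −2.5 log₁₀(2.98) = −2.5 × 0.4742 = -1.186
Star Q is brighter so has the smaller magnitude: m_P − m_Q is positive.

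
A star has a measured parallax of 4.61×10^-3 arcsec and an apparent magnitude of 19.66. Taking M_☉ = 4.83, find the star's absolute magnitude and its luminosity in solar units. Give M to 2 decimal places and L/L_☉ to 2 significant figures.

M ≈ 12.98; L/L_☉ ≈ 5.5×10^-4

d = 1/p = 1/4.61×10^-3″ = 216.9 pc
M = m − 5 log₁₀ d + 5 = 19.66 − 5·2.3363 + 5 = 12.979
M − M_☉ = 12.979 − 4.83 = 8.149
L/L_☉ = 10^(−0.4 × 8.149) = 5.503×10^-4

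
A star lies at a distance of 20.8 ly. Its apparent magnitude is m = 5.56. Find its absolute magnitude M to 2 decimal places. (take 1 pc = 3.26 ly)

M ≈ 6.54

d = 20.8 ly / 3.26 = 6.380 pc
5 log₁₀(d/10 pc) = 5 log₁₀(6.380) − 5 = -0.976
M = m − 5 log₁₀(d/10) = 5.56 + 0.976 = 6.536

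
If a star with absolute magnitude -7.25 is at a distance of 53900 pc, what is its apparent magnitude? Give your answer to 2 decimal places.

m = M + 5 log₁₀ d − 5 = -7.25 + 5·4.7316 − 5 = 11.408

m ≈ 11.41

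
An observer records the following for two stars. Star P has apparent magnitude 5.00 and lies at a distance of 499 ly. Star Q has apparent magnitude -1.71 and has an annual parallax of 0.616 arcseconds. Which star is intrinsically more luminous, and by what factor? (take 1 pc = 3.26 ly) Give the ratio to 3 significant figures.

Star P is more luminous, by a factor of 18.4.

Star P: d = 499 ly / 3.26 = 153.1 pc
Star P: M = m − 5 log₁₀ d + 5 = 5.00 − 5·2.1849 + 5 = -0.924
Star Q: d = 1/p = 1/0.616″ = 1.623 pc
Star Q: M = m − 5 log₁₀ d + 5 = -1.71 − 5·0.2104 + 5 = 2.238
ΔM = M_P − M_Q = -0.924 − (2.238) = -3.162; smaller M is more luminous → Star P.
L ratio = 10^(0.4 |ΔM|) = 10^1.265 = 18.40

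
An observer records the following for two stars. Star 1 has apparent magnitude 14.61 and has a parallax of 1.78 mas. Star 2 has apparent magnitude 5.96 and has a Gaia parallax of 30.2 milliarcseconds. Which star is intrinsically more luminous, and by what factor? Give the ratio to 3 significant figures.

Star 1: p = 1.78 mas = 1.78×10^-3″ → d = 1/p = 561.8 pc
Star 1: M = m − 5 log₁₀ d + 5 = 14.61 − 5·2.7496 + 5 = 5.862
Star 2: p = 30.2 mas = 0.0302″ → d = 1/p = 33.11 pc
Star 2: M = m − 5 log₁₀ d + 5 = 5.96 − 5·1.5200 + 5 = 3.360
ΔM = M_1 − M_2 = 5.862 − (3.360) = 2.502; smaller M is more luminous → Star 2.
L ratio = 10^(0.4 |ΔM|) = 10^1.001 = 10.02

Star 2 is more luminous, by a factor of 10.0.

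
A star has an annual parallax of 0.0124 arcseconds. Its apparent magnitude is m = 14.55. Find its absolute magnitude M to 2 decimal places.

d = 1/p = 1/0.0124″ = 80.65 pc
5 log₁₀(d/10 pc) = 5 log₁₀(80.65) − 5 = 4.533
M = m − 5 log₁₀(d/10) = 14.55 − 4.533 = 10.017

M ≈ 10.02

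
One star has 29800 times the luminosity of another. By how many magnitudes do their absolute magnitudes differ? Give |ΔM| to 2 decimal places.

Pogson: ΔM = −2.5 log₁₀(ratio) = −2.5 log₁₀(29800) = −2.5 × 4.4742 = -11.186

|ΔM| ≈ 11.19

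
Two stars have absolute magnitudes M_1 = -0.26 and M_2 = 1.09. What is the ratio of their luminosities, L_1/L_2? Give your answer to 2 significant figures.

ΔM = M_1 − M_2 = -1.35
L_1/L_2 = 10^(−0.4 ΔM) = 10^0.540 = 3.467

L_1/L_2 ≈ 3.5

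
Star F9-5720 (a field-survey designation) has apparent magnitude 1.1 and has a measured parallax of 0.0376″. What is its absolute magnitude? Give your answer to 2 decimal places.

d = 1/p = 1/0.0376″ = 26.60 pc
5 log₁₀(d/10 pc) = 5 log₁₀(26.60) − 5 = 2.124
M = m − 5 log₁₀(d/10) = 1.1 − 2.124 = -1.024

M ≈ -1.02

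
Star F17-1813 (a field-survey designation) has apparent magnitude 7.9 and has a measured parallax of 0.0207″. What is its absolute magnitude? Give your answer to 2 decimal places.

M ≈ 4.48

d = 1/p = 1/0.0207″ = 48.31 pc
5 log₁₀(d/10 pc) = 5 log₁₀(48.31) − 5 = 3.420
M = m − 5 log₁₀(d/10) = 7.9 − 3.420 = 4.480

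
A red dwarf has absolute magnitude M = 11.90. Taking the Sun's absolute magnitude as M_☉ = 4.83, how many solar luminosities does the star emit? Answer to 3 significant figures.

M − M_☉ = 11.90 − 4.83 = 7.070
L/L_☉ = 10^(−0.4 (M − M_☉)) = 10^-2.828 = 1.486×10^-3

L/L_☉ ≈ 1.49×10^-3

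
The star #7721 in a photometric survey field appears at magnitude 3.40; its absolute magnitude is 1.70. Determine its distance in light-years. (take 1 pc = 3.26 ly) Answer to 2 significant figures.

d ≈ 71 ly

Distance modulus: m − M = 3.40 − (1.70) = 1.700
m − M = 5 log₁₀ d − 5
log₁₀ d = (m − M)/5 + 1 = 1.3400
d = 10^1.3400 = 21.88 pc
= 71.32 ly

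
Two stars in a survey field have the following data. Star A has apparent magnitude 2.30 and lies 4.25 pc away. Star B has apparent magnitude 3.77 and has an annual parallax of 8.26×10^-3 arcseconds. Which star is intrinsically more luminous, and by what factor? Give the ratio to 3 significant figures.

Star A: M = m − 5 log₁₀ d + 5 = 2.30 − 5·0.6284 + 5 = 4.158
Star B: d = 1/p = 1/8.26×10^-3″ = 121.1 pc
Star B: M = m − 5 log₁₀ d + 5 = 3.77 − 5·2.0830 + 5 = -1.645
ΔM = M_A − M_B = 4.158 − (-1.645) = 5.803; smaller M is more luminous → Star B.
L ratio = 10^(0.4 |ΔM|) = 10^2.321 = 209.5

Star B is more luminous, by a factor of 210.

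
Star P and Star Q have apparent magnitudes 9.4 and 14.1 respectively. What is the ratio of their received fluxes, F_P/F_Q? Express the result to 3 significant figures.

F_P/F_Q ≈ 75.9

Magnitude difference = -4.7
Flux ratio = 10^(−0.4 Δm) = 10^(−0.4 × -4.7) = 10^1.880 = 75.86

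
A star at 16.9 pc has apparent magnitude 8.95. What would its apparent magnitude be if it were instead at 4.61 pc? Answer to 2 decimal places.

m ≈ 6.13

Flux ∝ 1/d², so Δm = 5 log₁₀(d₂/d₁) = 5 log₁₀(4.61/16.9) = -2.821
m₂ = m₁ + Δm = 8.95 + (-2.821) = 6.129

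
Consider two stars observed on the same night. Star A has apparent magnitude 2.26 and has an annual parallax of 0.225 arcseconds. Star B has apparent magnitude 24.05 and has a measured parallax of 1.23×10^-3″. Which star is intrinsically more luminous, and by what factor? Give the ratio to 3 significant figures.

Star A: d = 1/p = 1/0.225″ = 4.444 pc
Star A: M = m − 5 log₁₀ d + 5 = 2.26 − 5·0.6478 + 5 = 4.021
Star B: d = 1/p = 1/1.23×10^-3″ = 813.0 pc
Star B: M = m − 5 log₁₀ d + 5 = 24.05 − 5·2.9101 + 5 = 14.500
ΔM = M_A − M_B = 4.021 − (14.500) = -10.479; smaller M is more luminous → Star A.
L ratio = 10^(0.4 |ΔM|) = 10^4.191 = 15540

Star A is more luminous, by a factor of 15500.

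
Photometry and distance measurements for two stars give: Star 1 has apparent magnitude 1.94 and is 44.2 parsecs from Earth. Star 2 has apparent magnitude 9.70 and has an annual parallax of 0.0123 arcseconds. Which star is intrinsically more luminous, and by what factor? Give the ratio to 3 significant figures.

Star 1 is more luminous, by a factor of 376.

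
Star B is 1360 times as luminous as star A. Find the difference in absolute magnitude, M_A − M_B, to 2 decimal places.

Pogson: ΔM = −2.5 log₁₀(ratio) = −2.5 log₁₀(1360) = −2.5 × 3.1335 = -7.834
Star B is brighter so has the smaller magnitude: M_A − M_B is positive.

M_A − M_B ≈ 7.83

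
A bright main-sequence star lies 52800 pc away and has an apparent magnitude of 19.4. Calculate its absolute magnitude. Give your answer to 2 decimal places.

5 log₁₀(d/10 pc) = 5 log₁₀(52800) − 5 = 18.613
M = m − 5 log₁₀(d/10) = 19.4 − 18.613 = 0.787

M ≈ 0.79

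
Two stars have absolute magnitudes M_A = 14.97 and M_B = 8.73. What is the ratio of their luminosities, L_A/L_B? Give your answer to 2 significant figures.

L_A/L_B ≈ 3.2×10^-3

ΔM = M_A − M_B = 6.24
L_A/L_B = 10^(−0.4 ΔM) = 10^-2.496 = 3.192×10^-3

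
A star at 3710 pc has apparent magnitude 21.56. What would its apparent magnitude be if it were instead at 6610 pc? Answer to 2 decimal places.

Flux ∝ 1/d², so Δm = 5 log₁₀(d₂/d₁) = 5 log₁₀(6610/3710) = 1.254
m₂ = m₁ + Δm = 21.56 + (1.254) = 22.814

m ≈ 22.81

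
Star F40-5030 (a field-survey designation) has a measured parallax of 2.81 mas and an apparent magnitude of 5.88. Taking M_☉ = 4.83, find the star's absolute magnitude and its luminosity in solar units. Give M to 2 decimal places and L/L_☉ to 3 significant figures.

d = 1/p = 1000/2.81 mas = 355.9 pc
M = m − 5 log₁₀ d + 5 = 5.88 − 5·2.5513 + 5 = -1.876
M − M_☉ = -1.876 − 4.83 = -6.706
L/L_☉ = 10^(−0.4 × -6.706) = 481.5

M ≈ -1.88; L/L_☉ ≈ 481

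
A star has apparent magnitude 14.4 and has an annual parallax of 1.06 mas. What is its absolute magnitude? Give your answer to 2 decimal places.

M ≈ 4.53

p = 1.06 mas = 1.06×10^-3″ → d = 1/p = 943.4 pc
5 log₁₀(d/10 pc) = 5 log₁₀(943.4) − 5 = 9.873
M = m − 5 log₁₀(d/10) = 14.4 − 9.873 = 4.527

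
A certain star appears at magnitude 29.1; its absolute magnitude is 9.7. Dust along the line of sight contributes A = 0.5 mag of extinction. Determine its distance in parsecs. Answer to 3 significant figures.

m − M = 5 log₁₀(d/10 pc) + A  ⇒  29.1 − (9.7) − 0.5 = 5 log₁₀(d/10)
18.900 = 5 log₁₀(d/10)
log₁₀ d = (m − M − A)/5 + 1 = 4.7800
d = 10^4.7800 = 60260 pc

d ≈ 60300 pc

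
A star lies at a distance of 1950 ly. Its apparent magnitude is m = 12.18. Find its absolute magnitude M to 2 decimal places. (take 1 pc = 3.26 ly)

M ≈ 3.30

d = 1950 ly / 3.26 = 598.2 pc
5 log₁₀(d/10 pc) = 5 log₁₀(598.2) − 5 = 8.884
M = m − 5 log₁₀(d/10) = 12.18 − 8.884 = 3.296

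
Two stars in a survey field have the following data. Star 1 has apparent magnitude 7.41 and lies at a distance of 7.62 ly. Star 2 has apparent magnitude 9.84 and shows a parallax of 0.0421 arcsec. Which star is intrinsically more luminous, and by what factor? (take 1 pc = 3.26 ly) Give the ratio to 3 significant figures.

Star 2 is more luminous, by a factor of 11.0.

Star 1: d = 7.62 ly / 3.26 = 2.337 pc
Star 1: M = m − 5 log₁₀ d + 5 = 7.41 − 5·0.3687 + 5 = 10.566
Star 2: d = 1/p = 1/0.0421″ = 23.75 pc
Star 2: M = m − 5 log₁₀ d + 5 = 9.84 − 5·1.3757 + 5 = 7.961
ΔM = M_1 − M_2 = 10.566 − (7.961) = 2.605; smaller M is more luminous → Star 2.
L ratio = 10^(0.4 |ΔM|) = 10^1.042 = 11.01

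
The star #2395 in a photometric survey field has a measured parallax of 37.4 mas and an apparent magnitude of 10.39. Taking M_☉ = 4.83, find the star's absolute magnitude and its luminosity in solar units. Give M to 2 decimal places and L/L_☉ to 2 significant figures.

M ≈ 8.25; L/L_☉ ≈ 0.043

d = 1/p = 1000/37.4 mas = 26.74 pc
M = m − 5 log₁₀ d + 5 = 10.39 − 5·1.4271 + 5 = 8.254
M − M_☉ = 8.254 − 4.83 = 3.424
L/L_☉ = 10^(−0.4 × 3.424) = 0.04268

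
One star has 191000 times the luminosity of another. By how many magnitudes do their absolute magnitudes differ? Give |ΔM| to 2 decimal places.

|ΔM| ≈ 13.20

Pogson: ΔM = −2.5 log₁₀(ratio) = −2.5 log₁₀(191000) = −2.5 × 5.2810 = -13.203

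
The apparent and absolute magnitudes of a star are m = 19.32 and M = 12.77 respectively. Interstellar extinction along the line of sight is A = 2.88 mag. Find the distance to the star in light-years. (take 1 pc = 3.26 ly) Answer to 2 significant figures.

m − M = 5 log₁₀(d/10 pc) + A  ⇒  19.32 − (12.77) − 2.88 = 5 log₁₀(d/10)
3.670 = 5 log₁₀(d/10)
log₁₀ d = (m − M − A)/5 + 1 = 1.7340
d = 10^1.7340 = 54.20 pc
= 176.7 ly

d ≈ 180 ly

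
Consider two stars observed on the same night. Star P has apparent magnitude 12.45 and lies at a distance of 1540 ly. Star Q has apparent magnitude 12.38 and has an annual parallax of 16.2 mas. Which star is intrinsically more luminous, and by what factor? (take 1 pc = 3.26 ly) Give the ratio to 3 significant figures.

Star P: d = 1540 ly / 3.26 = 472.4 pc
Star P: M = m − 5 log₁₀ d + 5 = 12.45 − 5·2.6743 + 5 = 4.078
Star Q: p = 16.2 mas = 0.0162″ → d = 1/p = 61.73 pc
Star Q: M = m − 5 log₁₀ d + 5 = 12.38 − 5·1.7905 + 5 = 8.428
ΔM = M_P − M_Q = 4.078 − (8.428) = -4.349; smaller M is more luminous → Star P.
L ratio = 10^(0.4 |ΔM|) = 10^1.740 = 54.91

Star P is more luminous, by a factor of 54.9.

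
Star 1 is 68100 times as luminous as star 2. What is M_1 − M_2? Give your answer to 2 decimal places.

M_1 − M_2 ≈ -12.08

Pogson: ΔM = −2.5 log₁₀(ratio) = −2.5 log₁₀(68100) = −2.5 × 4.8331 = -12.083
Star 1 is brighter, so it has the smaller magnitude: the difference is negative.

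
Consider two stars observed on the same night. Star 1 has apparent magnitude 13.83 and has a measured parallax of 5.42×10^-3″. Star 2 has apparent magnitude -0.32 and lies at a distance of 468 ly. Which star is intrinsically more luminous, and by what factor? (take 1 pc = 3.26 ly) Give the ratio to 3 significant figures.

Star 2 is more luminous, by a factor of 277000.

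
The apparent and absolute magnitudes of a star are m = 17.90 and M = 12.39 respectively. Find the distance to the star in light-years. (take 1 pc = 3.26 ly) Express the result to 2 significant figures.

Distance modulus: m − M = 17.90 − (12.39) = 5.510
m − M = 5 log₁₀ d − 5
log₁₀ d = (m − M)/5 + 1 = 2.1020
d = 10^2.1020 = 126.5 pc
= 412.3 ly

d ≈ 410 ly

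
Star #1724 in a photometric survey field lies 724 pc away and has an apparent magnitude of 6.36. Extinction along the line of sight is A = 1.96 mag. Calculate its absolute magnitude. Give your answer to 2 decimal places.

M ≈ -4.90

5 log₁₀(d/10 pc) = 5 log₁₀(724.0) − 5 = 9.299
M = m − 5 log₁₀(d/10) − A = 6.36 − 9.299 − 1.96 = -4.899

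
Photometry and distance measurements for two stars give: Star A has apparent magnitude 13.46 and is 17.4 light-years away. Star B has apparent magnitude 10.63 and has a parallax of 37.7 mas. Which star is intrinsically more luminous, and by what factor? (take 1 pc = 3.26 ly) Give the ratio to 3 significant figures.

Star B is more luminous, by a factor of 335.

Star A: d = 17.4 ly / 3.26 = 5.337 pc
Star A: M = m − 5 log₁₀ d + 5 = 13.46 − 5·0.7273 + 5 = 14.823
Star B: p = 37.7 mas = 0.0377″ → d = 1/p = 26.53 pc
Star B: M = m − 5 log₁₀ d + 5 = 10.63 − 5·1.4237 + 5 = 8.512
ΔM = M_A − M_B = 14.823 − (8.512) = 6.312; smaller M is more luminous → Star B.
L ratio = 10^(0.4 |ΔM|) = 10^2.525 = 334.7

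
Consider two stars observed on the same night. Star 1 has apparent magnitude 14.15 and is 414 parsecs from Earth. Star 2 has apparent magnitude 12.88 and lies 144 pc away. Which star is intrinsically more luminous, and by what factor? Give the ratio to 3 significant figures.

Star 1: M = m − 5 log₁₀ d + 5 = 14.15 − 5·2.6170 + 5 = 6.065
Star 2: M = m − 5 log₁₀ d + 5 = 12.88 − 5·2.1584 + 5 = 7.088
ΔM = M_1 − M_2 = 6.065 − (7.088) = -1.023; smaller M is more luminous → Star 1.
L ratio = 10^(0.4 |ΔM|) = 10^0.409 = 2.566

Star 1 is more luminous, by a factor of 2.57.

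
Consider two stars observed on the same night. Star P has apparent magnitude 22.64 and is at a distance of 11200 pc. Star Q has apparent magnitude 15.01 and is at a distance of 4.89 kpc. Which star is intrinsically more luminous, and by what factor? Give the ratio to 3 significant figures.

Star Q is more luminous, by a factor of 215.

Star P: M = m − 5 log₁₀ d + 5 = 22.64 − 5·4.0492 + 5 = 7.394
Star Q: d = 4.89 kpc = 4890 pc
Star Q: M = m − 5 log₁₀ d + 5 = 15.01 − 5·3.6893 + 5 = 1.563
ΔM = M_P − M_Q = 7.394 − (1.563) = 5.830; smaller M is more luminous → Star Q.
L ratio = 10^(0.4 |ΔM|) = 10^2.332 = 214.9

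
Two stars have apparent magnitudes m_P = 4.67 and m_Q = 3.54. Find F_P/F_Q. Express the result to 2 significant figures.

F_P/F_Q ≈ 0.35

Δm = 4.67 − (3.54) = 1.13
Flux ratio = 10^(−0.4 Δm) = 10^(−0.4 × 1.13) = 10^-0.452 = 0.3532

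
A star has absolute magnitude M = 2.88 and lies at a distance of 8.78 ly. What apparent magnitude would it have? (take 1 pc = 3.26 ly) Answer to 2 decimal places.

m ≈ 0.03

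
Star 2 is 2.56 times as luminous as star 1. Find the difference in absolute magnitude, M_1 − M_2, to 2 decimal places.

M_1 − M_2 ≈ 1.02

Pogson: ΔM = −2.5 log₁₀(ratio) = −2.5 log₁₀(2.56) = −2.5 × 0.4082 = -1.021
Star 2 is brighter so has the smaller magnitude: M_1 − M_2 is positive.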